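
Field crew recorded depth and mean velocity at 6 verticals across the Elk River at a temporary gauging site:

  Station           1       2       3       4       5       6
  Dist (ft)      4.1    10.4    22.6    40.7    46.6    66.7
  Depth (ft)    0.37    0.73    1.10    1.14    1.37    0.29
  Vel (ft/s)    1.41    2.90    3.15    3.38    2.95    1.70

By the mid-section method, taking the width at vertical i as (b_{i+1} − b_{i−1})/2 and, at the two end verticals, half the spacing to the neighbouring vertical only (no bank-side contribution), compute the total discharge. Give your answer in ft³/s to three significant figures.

177 ft³/s

w_1 = (10.4 − 4.1)/2 = 3.15 ft; q_1 = 1.41 × 0.37 × 3.15 = 1.643 ft³/s
w_2 = (22.6 − 4.1)/2 = 9.25 ft; q_2 = 2.90 × 0.73 × 9.25 = 19.58 ft³/s
w_3 = (40.7 − 10.4)/2 = 15.15 ft; q_3 = 3.15 × 1.10 × 15.15 = 52.49 ft³/s
w_4 = (46.6 − 22.6)/2 = 12 ft; q_4 = 3.38 × 1.14 × 12 = 46.24 ft³/s
w_5 = (66.7 − 40.7)/2 = 13 ft; q_5 = 2.95 × 1.37 × 13 = 52.54 ft³/s
w_6 = (66.7 − 46.6)/2 = 10.05 ft; q_6 = 1.70 × 0.29 × 10.05 = 4.955 ft³/s
Q = Σ qᵢ = 177.5 ft³/s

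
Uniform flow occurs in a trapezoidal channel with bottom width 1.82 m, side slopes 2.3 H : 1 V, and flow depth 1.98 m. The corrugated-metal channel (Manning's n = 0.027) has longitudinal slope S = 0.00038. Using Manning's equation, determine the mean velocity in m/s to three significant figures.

A = (b + z·y)·y = (1.82 + 2.3×1.98)×1.98 = 12.62 m²
P = b + 2y√(1+z²) = 1.82 + 2×1.98×√(1+2.3²) = 11.75 m
R = A/P = 12.62/11.75 = 1.074 m
Q = (1/n)·A·R^(2/3)·S^(1/2) = (1/0.027) × 12.62 × 1.074^(2/3) × 0.00038^(1/2) = 9.556 m³/s
V = Q/A = 9.556/12.62 = 0.7571 m/s

0.757 m/s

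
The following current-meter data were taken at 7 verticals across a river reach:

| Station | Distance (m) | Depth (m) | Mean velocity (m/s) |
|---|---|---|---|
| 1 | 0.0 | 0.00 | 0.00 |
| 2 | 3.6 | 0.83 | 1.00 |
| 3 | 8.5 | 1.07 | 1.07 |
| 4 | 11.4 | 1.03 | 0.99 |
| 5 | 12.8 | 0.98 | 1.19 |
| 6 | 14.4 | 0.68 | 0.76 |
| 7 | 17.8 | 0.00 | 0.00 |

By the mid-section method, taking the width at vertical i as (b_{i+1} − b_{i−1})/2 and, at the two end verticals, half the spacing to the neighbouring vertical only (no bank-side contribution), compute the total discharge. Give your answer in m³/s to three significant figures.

w_2 = (8.5 − 0.0)/2 = 4.25 m; q_2 = 1.00 × 0.83 × 4.25 = 3.528 m³/s
w_3 = (11.4 − 3.6)/2 = 3.9 m; q_3 = 1.07 × 1.07 × 3.9 = 4.465 m³/s
w_4 = (12.8 − 8.5)/2 = 2.15 m; q_4 = 0.99 × 1.03 × 2.15 = 2.192 m³/s
w_5 = (14.4 − 11.4)/2 = 1.5 m; q_5 = 1.19 × 0.98 × 1.5 = 1.749 m³/s
w_6 = (17.8 − 12.8)/2 = 2.5 m; q_6 = 0.76 × 0.68 × 2.5 = 1.292 m³/s
Stations 1, 7 contribute zero (depth or velocity is 0).
Q = Σ qᵢ = 13.23 m³/s

13.2 m³/s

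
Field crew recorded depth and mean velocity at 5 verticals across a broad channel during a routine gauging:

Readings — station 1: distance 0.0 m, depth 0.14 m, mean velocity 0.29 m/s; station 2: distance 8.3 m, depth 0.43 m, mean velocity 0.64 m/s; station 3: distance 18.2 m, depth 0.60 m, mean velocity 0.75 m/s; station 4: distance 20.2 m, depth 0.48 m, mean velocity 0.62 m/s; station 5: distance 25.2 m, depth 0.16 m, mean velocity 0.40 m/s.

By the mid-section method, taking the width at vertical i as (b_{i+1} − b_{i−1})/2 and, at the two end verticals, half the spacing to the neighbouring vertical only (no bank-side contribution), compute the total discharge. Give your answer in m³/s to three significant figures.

w_1 = (8.3 − 0.0)/2 = 4.15 m; q_1 = 0.29 × 0.14 × 4.15 = 0.1685 m³/s
w_2 = (18.2 − 0.0)/2 = 9.1 m; q_2 = 0.64 × 0.43 × 9.1 = 2.504 m³/s
w_3 = (20.2 − 8.3)/2 = 5.95 m; q_3 = 0.75 × 0.60 × 5.95 = 2.678 m³/s
w_4 = (25.2 − 18.2)/2 = 3.5 m; q_4 = 0.62 × 0.48 × 3.5 = 1.042 m³/s
w_5 = (25.2 − 20.2)/2 = 2.5 m; q_5 = 0.40 × 0.16 × 2.5 = 0.1600 m³/s
Q = Σ qᵢ = 6.552 m³/s

6.55 m³/s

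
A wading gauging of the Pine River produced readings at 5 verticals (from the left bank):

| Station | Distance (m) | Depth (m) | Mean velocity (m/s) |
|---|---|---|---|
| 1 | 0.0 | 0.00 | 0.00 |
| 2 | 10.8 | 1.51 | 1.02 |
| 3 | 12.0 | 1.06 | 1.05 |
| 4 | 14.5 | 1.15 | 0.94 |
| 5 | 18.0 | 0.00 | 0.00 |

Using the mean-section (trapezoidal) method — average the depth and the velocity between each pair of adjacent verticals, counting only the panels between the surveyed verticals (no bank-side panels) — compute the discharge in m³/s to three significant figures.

Panel 1-2: Δb = 10.8 m, d̄ = (0.00+1.51)/2 = 0.755, v̄ = (0.00+1.02)/2 = 0.51 → q = 10.8×0.755×0.51 = 4.159 m³/s
Panel 2-3: Δb = 1.2 m, d̄ = (1.51+1.06)/2 = 1.285, v̄ = (1.02+1.05)/2 = 1.035 → q = 1.2×1.285×1.035 = 1.596 m³/s
Panel 3-4: Δb = 2.5 m, d̄ = (1.06+1.15)/2 = 1.105, v̄ = (1.05+0.94)/2 = 0.995 → q = 2.5×1.105×0.995 = 2.749 m³/s
Panel 4-5: Δb = 3.5 m, d̄ = (1.15+0.00)/2 = 0.575, v̄ = (0.94+0.00)/2 = 0.47 → q = 3.5×0.575×0.47 = 0.9459 m³/s
Q = Σ q = 9.449 m³/s

9.45 m³/s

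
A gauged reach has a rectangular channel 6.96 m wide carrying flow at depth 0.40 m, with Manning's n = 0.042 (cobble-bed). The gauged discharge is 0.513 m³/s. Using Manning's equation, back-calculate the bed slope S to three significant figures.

A = b·y = 6.96 × 0.40 = 2.784 m²
P = b + 2y = 6.96 + 2×0.40 = 7.760 m
R = A/P = 2.784/7.760 = 0.3588 m
S = (Q·n / (1·A·R^(2/3)))² = (0.513×0.042 / (1×2.784×0.5049))² = 0.0002350

0.000235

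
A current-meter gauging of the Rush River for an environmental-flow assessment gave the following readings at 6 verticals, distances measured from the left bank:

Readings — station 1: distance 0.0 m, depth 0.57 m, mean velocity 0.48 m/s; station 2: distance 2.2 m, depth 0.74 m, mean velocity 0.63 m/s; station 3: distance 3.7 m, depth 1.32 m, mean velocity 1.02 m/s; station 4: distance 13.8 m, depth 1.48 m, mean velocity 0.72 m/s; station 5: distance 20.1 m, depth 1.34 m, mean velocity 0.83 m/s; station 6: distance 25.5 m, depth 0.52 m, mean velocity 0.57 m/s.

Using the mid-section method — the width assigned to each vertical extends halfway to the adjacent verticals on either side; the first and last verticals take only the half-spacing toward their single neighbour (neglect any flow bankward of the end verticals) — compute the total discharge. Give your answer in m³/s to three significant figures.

25.0 m³/s

w_1 = (2.2 − 0.0)/2 = 1.1 m; q_1 = 0.48 × 0.57 × 1.1 = 0.3010 m³/s
w_2 = (3.7 − 0.0)/2 = 1.85 m; q_2 = 0.63 × 0.74 × 1.85 = 0.8625 m³/s
w_3 = (13.8 − 2.2)/2 = 5.8 m; q_3 = 1.02 × 1.32 × 5.8 = 7.809 m³/s
w_4 = (20.1 − 3.7)/2 = 8.2 m; q_4 = 0.72 × 1.48 × 8.2 = 8.738 m³/s
w_5 = (25.5 − 13.8)/2 = 5.85 m; q_5 = 0.83 × 1.34 × 5.85 = 6.506 m³/s
w_6 = (25.5 − 20.1)/2 = 2.7 m; q_6 = 0.57 × 0.52 × 2.7 = 0.8003 m³/s
Q = Σ qᵢ = 25.02 m³/s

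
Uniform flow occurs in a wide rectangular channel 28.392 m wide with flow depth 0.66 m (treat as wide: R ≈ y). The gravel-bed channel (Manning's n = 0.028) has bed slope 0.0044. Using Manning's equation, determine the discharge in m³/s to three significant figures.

33.7 m³/s

A = b·y = 28.392 × 0.66 = 18.74 m²
Wide channel: R ≈ y = 0.66 m
Q = (1/n)·A·R^(2/3)·S^(1/2) = (1/0.028) × 18.74 × 0.6600^(2/3) × 0.0044^(1/2) = 33.65 m³/s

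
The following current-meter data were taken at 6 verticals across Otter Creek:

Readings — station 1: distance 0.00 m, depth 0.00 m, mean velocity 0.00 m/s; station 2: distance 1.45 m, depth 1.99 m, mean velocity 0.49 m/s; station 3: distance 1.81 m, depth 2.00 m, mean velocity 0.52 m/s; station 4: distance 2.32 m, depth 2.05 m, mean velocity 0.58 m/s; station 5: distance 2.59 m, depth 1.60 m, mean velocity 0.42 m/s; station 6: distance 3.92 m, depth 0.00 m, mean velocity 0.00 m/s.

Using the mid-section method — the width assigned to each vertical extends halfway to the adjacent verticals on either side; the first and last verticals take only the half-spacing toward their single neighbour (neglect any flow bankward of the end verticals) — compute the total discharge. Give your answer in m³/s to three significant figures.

2.34 m³/s

w_2 = (1.81 − 0.00)/2 = 0.905 m; q_2 = 0.49 × 1.99 × 0.905 = 0.8825 m³/s
w_3 = (2.32 − 1.45)/2 = 0.435 m; q_3 = 0.52 × 2.00 × 0.435 = 0.4524 m³/s
w_4 = (2.59 − 1.81)/2 = 0.39 m; q_4 = 0.58 × 2.05 × 0.39 = 0.4637 m³/s
w_5 = (3.92 − 2.32)/2 = 0.8 m; q_5 = 0.42 × 1.60 × 0.8 = 0.5376 m³/s
Stations 1, 6 contribute zero (depth or velocity is 0).
Q = Σ qᵢ = 2.336 m³/s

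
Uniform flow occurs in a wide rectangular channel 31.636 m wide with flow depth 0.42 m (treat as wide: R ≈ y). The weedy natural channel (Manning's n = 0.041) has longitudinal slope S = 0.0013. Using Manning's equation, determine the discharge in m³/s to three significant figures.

A = b·y = 31.636 × 0.42 = 13.29 m²
Wide channel: R ≈ y = 0.42 m
Q = (1/n)·A·R^(2/3)·S^(1/2) = (1/0.041) × 13.29 × 0.4200^(2/3) × 0.0013^(1/2) = 6.553 m³/s

6.55 m³/s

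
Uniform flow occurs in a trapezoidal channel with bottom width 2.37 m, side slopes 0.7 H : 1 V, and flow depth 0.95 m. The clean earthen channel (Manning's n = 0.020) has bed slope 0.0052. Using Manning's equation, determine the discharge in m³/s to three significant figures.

7.52 m³/s

A = (b + z·y)·y = (2.37 + 0.7×0.95)×0.95 = 2.883 m²
P = b + 2y√(1+z²) = 2.37 + 2×0.95×√(1+0.7²) = 4.689 m
R = A/P = 2.883/4.689 = 0.6149 m
Q = (1/n)·A·R^(2/3)·S^(1/2) = (1/0.020) × 2.883 × 0.6149^(2/3) × 0.0052^(1/2) = 7.517 m³/s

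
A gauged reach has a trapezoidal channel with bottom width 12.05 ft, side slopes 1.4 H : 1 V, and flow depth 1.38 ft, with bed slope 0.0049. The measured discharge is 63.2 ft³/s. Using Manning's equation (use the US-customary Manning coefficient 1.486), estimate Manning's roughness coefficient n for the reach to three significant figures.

A = (b + z·y)·y = (12.05 + 1.4×1.38)×1.38 = 19.30 ft²
P = b + 2y√(1+z²) = 12.05 + 2×1.38×√(1+1.4²) = 16.80 ft
R = A/P = 19.30/16.80 = 1.149 ft
n = (1.486/Q)·A·R^(2/3)·S^(1/2) = (1.486/63.2) × 19.30 × 1.097 × 0.07000 = 0.03483

0.0348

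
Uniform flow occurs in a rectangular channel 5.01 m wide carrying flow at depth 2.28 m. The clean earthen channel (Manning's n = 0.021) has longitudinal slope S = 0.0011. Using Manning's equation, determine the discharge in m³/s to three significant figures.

A = b·y = 5.01 × 2.28 = 11.42 m²
P = b + 2y = 5.01 + 2×2.28 = 9.570 m
R = A/P = 11.42/9.570 = 1.194 m
Q = (1/n)·A·R^(2/3)·S^(1/2) = (1/0.021) × 11.42 × 1.194^(2/3) × 0.0011^(1/2) = 20.30 m³/s

20.3 m³/s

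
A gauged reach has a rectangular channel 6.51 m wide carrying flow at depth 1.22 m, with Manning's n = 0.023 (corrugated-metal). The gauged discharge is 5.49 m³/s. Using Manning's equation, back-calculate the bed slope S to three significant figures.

A = b·y = 6.51 × 1.22 = 7.942 m²
P = b + 2y = 6.51 + 2×1.22 = 8.950 m
R = A/P = 7.942/8.950 = 0.8874 m
S = (Q·n / (1·A·R^(2/3)))² = (5.49×0.023 / (1×7.942×0.9234))² = 0.0002964

0.000296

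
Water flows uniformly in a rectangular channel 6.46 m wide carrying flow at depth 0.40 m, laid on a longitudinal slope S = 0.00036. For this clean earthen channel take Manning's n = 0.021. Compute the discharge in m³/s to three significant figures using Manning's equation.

A = b·y = 6.46 × 0.40 = 2.584 m²
P = b + 2y = 6.46 + 2×0.40 = 7.260 m
R = A/P = 2.584/7.260 = 0.3559 m
Q = (1/n)·A·R^(2/3)·S^(1/2) = (1/0.021) × 2.584 × 0.3559^(2/3) × 0.00036^(1/2) = 1.173 m³/s

1.17 m³/s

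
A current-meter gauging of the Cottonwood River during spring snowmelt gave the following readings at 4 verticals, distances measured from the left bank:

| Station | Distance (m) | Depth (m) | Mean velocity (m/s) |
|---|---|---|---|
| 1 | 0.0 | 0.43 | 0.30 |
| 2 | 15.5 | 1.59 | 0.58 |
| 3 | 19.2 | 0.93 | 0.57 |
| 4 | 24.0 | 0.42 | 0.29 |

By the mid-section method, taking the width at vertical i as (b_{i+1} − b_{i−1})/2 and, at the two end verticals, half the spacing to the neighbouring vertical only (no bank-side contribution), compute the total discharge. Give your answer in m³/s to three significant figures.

12.4 m³/s

w_1 = (15.5 − 0.0)/2 = 7.75 m; q_1 = 0.30 × 0.43 × 7.75 = 0.9998 m³/s
w_2 = (19.2 − 0.0)/2 = 9.6 m; q_2 = 0.58 × 1.59 × 9.6 = 8.853 m³/s
w_3 = (24.0 − 15.5)/2 = 4.25 m; q_3 = 0.57 × 0.93 × 4.25 = 2.253 m³/s
w_4 = (24.0 − 19.2)/2 = 2.4 m; q_4 = 0.29 × 0.42 × 2.4 = 0.2923 m³/s
Q = Σ qᵢ = 12.40 m³/s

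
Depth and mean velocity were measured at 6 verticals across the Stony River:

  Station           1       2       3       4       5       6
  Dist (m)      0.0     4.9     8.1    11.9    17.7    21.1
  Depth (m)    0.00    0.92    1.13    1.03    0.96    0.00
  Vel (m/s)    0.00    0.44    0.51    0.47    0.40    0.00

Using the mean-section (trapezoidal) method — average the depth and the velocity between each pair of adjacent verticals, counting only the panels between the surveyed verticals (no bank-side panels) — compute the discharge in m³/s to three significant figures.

Panel 1-2: Δb = 4.9 m, d̄ = (0.00+0.92)/2 = 0.46, v̄ = (0.00+0.44)/2 = 0.22 → q = 4.9×0.46×0.22 = 0.4959 m³/s
Panel 2-3: Δb = 3.2 m, d̄ = (0.92+1.13)/2 = 1.025, v̄ = (0.44+0.51)/2 = 0.475 → q = 3.2×1.025×0.475 = 1.558 m³/s
Panel 3-4: Δb = 3.8 m, d̄ = (1.13+1.03)/2 = 1.08, v̄ = (0.51+0.47)/2 = 0.49 → q = 3.8×1.08×0.49 = 2.011 m³/s
Panel 4-5: Δb = 5.8 m, d̄ = (1.03+0.96)/2 = 0.995, v̄ = (0.47+0.40)/2 = 0.435 → q = 5.8×0.995×0.435 = 2.510 m³/s
Panel 5-6: Δb = 3.4 m, d̄ = (0.96+0.00)/2 = 0.48, v̄ = (0.40+0.00)/2 = 0.2 → q = 3.4×0.48×0.2 = 0.3264 m³/s
Q = Σ q = 6.902 m³/s

6.90 m³/s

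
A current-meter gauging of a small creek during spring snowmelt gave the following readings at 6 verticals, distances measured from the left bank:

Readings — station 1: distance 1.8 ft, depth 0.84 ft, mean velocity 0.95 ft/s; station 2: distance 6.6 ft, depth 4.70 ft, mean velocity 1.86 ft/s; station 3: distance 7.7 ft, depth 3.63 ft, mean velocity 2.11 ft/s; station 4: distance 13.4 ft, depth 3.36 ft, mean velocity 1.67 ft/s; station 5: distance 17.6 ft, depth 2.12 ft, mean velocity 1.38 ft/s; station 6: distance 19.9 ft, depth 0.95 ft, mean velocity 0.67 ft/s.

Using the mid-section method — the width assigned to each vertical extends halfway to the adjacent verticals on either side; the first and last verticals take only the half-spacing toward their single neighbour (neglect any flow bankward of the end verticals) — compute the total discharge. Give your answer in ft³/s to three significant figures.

91.8 ft³/s

w_1 = (6.6 − 1.8)/2 = 2.4 ft; q_1 = 0.95 × 0.84 × 2.4 = 1.915 ft³/s
w_2 = (7.7 − 1.8)/2 = 2.95 ft; q_2 = 1.86 × 4.70 × 2.95 = 25.79 ft³/s
w_3 = (13.4 − 6.6)/2 = 3.4 ft; q_3 = 2.11 × 3.63 × 3.4 = 26.04 ft³/s
w_4 = (17.6 − 7.7)/2 = 4.95 ft; q_4 = 1.67 × 3.36 × 4.95 = 27.78 ft³/s
w_5 = (19.9 − 13.4)/2 = 3.25 ft; q_5 = 1.38 × 2.12 × 3.25 = 9.508 ft³/s
w_6 = (19.9 − 17.6)/2 = 1.15 ft; q_6 = 0.67 × 0.95 × 1.15 = 0.7320 ft³/s
Q = Σ qᵢ = 91.76 ft³/s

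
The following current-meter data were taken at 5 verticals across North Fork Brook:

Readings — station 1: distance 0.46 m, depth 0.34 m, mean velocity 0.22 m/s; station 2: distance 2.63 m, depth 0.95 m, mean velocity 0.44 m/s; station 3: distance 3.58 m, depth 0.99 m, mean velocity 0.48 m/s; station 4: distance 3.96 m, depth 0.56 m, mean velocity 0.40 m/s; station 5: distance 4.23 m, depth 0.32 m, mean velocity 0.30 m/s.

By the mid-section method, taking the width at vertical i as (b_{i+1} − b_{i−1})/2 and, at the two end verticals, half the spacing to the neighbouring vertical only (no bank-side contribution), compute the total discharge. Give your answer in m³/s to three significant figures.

1.14 m³/s

w_1 = (2.63 − 0.46)/2 = 1.085 m; q_1 = 0.22 × 0.34 × 1.085 = 0.08116 m³/s
w_2 = (3.58 − 0.46)/2 = 1.56 m; q_2 = 0.44 × 0.95 × 1.56 = 0.6521 m³/s
w_3 = (3.96 − 2.63)/2 = 0.665 m; q_3 = 0.48 × 0.99 × 0.665 = 0.3160 m³/s
w_4 = (4.23 − 3.58)/2 = 0.325 m; q_4 = 0.40 × 0.56 × 0.325 = 0.07280 m³/s
w_5 = (4.23 − 3.96)/2 = 0.135 m; q_5 = 0.30 × 0.32 × 0.135 = 0.01296 m³/s
Q = Σ qᵢ = 1.135 m³/s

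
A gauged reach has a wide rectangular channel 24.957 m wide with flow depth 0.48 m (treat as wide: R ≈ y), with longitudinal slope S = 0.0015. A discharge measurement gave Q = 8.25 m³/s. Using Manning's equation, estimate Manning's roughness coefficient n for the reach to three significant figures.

A = b·y = 24.957 × 0.48 = 11.98 m²
Wide channel: R ≈ y = 0.48 m
n = (1/Q)·A·R^(2/3)·S^(1/2) = (1/8.25) × 11.98 × 0.6130 × 0.03873 = 0.03448

0.0345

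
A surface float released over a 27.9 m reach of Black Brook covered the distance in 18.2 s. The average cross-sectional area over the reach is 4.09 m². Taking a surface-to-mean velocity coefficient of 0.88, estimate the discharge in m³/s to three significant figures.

5.52 m³/s

v_surface = L / t̄ = 27.9 / 18.2 = 1.533 m/s
v_mean = 0.88 × 1.533 = 1.349 m/s
Q = A × v_mean = 4.09 × 1.349 = 5.517 m³/s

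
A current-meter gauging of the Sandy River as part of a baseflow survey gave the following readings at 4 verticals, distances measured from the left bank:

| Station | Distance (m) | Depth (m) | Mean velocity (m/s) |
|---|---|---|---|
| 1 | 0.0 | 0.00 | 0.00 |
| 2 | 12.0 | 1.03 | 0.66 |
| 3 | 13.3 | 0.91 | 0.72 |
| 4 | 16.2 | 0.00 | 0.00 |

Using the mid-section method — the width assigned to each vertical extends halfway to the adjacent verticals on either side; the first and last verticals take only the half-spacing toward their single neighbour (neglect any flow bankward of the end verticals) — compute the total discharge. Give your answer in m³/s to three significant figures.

5.90 m³/s

w_2 = (13.3 − 0.0)/2 = 6.65 m; q_2 = 0.66 × 1.03 × 6.65 = 4.521 m³/s
w_3 = (16.2 − 12.0)/2 = 2.1 m; q_3 = 0.72 × 0.91 × 2.1 = 1.376 m³/s
Stations 1, 4 contribute zero (depth or velocity is 0).
Q = Σ qᵢ = 5.897 m³/s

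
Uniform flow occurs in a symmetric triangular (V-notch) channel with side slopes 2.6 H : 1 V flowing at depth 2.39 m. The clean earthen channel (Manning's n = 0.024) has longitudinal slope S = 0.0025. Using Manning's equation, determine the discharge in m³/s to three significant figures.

A = z·y² = 2.6×2.39² = 14.85 m²
P = 2y√(1+z²) = 2×2.39×√(1+2.6²) = 13.32 m
R = A/P = 14.85/13.32 = 1.115 m
Q = (1/n)·A·R^(2/3)·S^(1/2) = (1/0.024) × 14.85 × 1.115^(2/3) × 0.0025^(1/2) = 33.28 m³/s

33.3 m³/s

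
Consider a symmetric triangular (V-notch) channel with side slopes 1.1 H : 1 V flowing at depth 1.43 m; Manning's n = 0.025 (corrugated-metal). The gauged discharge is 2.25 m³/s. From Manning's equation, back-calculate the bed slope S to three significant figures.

A = z·y² = 1.1×1.43² = 2.249 m²
P = 2y√(1+z²) = 2×1.43×√(1+1.1²) = 4.252 m
R = A/P = 2.249/4.252 = 0.5291 m
S = (Q·n / (1·A·R^(2/3)))² = (2.25×0.025 / (1×2.249×0.6541))² = 0.001461

0.00146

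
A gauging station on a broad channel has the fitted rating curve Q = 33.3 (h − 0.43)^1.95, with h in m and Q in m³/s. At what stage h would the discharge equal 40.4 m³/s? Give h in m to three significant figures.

h − h₀ = (Q/C)^(1/b) = (40.4/33.3)^(1/1.95) = 1.104 m
h = 0.43 + 1.104 = 1.534 m

1.53 m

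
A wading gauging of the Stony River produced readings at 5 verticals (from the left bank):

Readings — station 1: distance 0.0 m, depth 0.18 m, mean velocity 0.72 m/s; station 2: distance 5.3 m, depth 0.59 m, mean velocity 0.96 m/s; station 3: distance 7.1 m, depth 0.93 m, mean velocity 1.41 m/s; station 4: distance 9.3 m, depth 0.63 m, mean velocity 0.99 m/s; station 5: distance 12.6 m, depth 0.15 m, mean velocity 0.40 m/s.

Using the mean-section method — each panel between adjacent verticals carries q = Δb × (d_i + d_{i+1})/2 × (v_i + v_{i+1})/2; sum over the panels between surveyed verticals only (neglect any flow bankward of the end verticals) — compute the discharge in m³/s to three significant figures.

6.29 m³/s

Panel 1-2: Δb = 5.3 m, d̄ = (0.18+0.59)/2 = 0.385, v̄ = (0.72+0.96)/2 = 0.84 → q = 5.3×0.385×0.84 = 1.714 m³/s
Panel 2-3: Δb = 1.8 m, d̄ = (0.59+0.93)/2 = 0.76, v̄ = (0.96+1.41)/2 = 1.185 → q = 1.8×0.76×1.185 = 1.621 m³/s
Panel 3-4: Δb = 2.2 m, d̄ = (0.93+0.63)/2 = 0.78, v̄ = (1.41+0.99)/2 = 1.2 → q = 2.2×0.78×1.2 = 2.059 m³/s
Panel 4-5: Δb = 3.3 m, d̄ = (0.63+0.15)/2 = 0.39, v̄ = (0.99+0.40)/2 = 0.695 → q = 3.3×0.39×0.695 = 0.8945 m³/s
Q = Σ q = 6.289 m³/s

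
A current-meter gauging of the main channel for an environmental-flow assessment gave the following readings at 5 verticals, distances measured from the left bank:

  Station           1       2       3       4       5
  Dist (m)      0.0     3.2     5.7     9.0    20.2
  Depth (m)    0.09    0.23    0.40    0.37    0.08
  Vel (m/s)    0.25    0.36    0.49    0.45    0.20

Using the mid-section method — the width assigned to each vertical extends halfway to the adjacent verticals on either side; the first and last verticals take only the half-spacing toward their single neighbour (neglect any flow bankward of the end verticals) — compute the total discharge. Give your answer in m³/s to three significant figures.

w_1 = (3.2 − 0.0)/2 = 1.6 m; q_1 = 0.25 × 0.09 × 1.6 = 0.03600 m³/s
w_2 = (5.7 − 0.0)/2 = 2.85 m; q_2 = 0.36 × 0.23 × 2.85 = 0.2360 m³/s
w_3 = (9.0 − 3.2)/2 = 2.9 m; q_3 = 0.49 × 0.40 × 2.9 = 0.5684 m³/s
w_4 = (20.2 − 5.7)/2 = 7.25 m; q_4 = 0.45 × 0.37 × 7.25 = 1.207 m³/s
w_5 = (20.2 − 9.0)/2 = 5.6 m; q_5 = 0.20 × 0.08 × 5.6 = 0.08960 m³/s
Q = Σ qᵢ = 2.137 m³/s

2.14 m³/s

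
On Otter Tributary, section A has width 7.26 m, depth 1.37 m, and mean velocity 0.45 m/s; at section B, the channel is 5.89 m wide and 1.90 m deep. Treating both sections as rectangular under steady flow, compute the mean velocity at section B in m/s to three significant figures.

Q = A₁V₁ = (7.26×1.37) × 0.45 = 4.476 m³/s
A₂ = 5.89 × 1.90 = 11.19 m²
V₂ = Q/A₂ = 4.476/11.19 = 0.3999 m/s

0.400 m/s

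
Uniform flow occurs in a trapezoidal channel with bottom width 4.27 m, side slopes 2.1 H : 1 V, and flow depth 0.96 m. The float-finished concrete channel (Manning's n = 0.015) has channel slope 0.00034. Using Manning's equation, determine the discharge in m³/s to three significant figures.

5.80 m³/s

A = (b + z·y)·y = (4.27 + 2.1×0.96)×0.96 = 6.035 m²
P = b + 2y√(1+z²) = 4.27 + 2×0.96×√(1+2.1²) = 8.736 m
R = A/P = 6.035/8.736 = 0.6908 m
Q = (1/n)·A·R^(2/3)·S^(1/2) = (1/0.015) × 6.035 × 0.6908^(2/3) × 0.00034^(1/2) = 5.797 m³/s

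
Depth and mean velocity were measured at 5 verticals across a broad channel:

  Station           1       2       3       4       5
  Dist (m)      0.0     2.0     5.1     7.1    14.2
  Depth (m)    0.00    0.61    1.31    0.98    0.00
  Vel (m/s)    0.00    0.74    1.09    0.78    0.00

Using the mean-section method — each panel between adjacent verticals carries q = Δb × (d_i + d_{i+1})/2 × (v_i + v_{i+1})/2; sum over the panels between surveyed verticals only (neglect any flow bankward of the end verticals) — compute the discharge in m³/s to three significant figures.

6.45 m³/s

Panel 1-2: Δb = 2 m, d̄ = (0.00+0.61)/2 = 0.305, v̄ = (0.00+0.74)/2 = 0.37 → q = 2×0.305×0.37 = 0.2257 m³/s
Panel 2-3: Δb = 3.1 m, d̄ = (0.61+1.31)/2 = 0.96, v̄ = (0.74+1.09)/2 = 0.915 → q = 3.1×0.96×0.915 = 2.723 m³/s
Panel 3-4: Δb = 2 m, d̄ = (1.31+0.98)/2 = 1.145, v̄ = (1.09+0.78)/2 = 0.935 → q = 2×1.145×0.935 = 2.141 m³/s
Panel 4-5: Δb = 7.1 m, d̄ = (0.98+0.00)/2 = 0.49, v̄ = (0.78+0.00)/2 = 0.39 → q = 7.1×0.49×0.39 = 1.357 m³/s
Q = Σ q = 6.447 m³/s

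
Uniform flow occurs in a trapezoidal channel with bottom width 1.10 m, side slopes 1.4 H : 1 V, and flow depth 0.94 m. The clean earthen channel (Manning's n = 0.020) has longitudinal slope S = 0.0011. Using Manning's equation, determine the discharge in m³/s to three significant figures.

2.45 m³/s

A = (b + z·y)·y = (1.10 + 1.4×0.94)×0.94 = 2.271 m²
P = b + 2y√(1+z²) = 1.10 + 2×0.94×√(1+1.4²) = 4.334 m
R = A/P = 2.271/4.334 = 0.5239 m
Q = (1/n)·A·R^(2/3)·S^(1/2) = (1/0.020) × 2.271 × 0.5239^(2/3) × 0.0011^(1/2) = 2.448 m³/s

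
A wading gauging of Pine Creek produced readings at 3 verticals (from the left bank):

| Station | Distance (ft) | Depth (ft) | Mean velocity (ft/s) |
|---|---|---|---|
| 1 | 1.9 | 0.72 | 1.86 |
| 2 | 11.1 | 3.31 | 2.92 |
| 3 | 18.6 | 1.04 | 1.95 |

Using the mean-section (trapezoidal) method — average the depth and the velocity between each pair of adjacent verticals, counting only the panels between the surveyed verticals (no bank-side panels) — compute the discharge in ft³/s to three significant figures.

84.0 ft³/s

Panel 1-2: Δb = 9.2 ft, d̄ = (0.72+3.31)/2 = 2.015, v̄ = (1.86+2.92)/2 = 2.39 → q = 9.2×2.015×2.39 = 44.31 ft³/s
Panel 2-3: Δb = 7.5 ft, d̄ = (3.31+1.04)/2 = 2.175, v̄ = (2.92+1.95)/2 = 2.435 → q = 7.5×2.175×2.435 = 39.72 ft³/s
Q = Σ q = 84.03 ft³/s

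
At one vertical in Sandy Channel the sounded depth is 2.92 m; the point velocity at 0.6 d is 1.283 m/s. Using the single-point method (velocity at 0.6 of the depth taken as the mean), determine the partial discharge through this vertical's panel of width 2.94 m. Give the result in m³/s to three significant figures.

11.0 m³/s

v̄ = v₀.₆ = 1.283 m/s
q = v̄ × d × w = 1.283 × 2.92 × 2.94 = 11.01 m³/s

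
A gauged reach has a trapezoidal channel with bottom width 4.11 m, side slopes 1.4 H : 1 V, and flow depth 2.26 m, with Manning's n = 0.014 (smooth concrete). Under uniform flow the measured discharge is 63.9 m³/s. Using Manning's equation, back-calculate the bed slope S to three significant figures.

A = (b + z·y)·y = (4.11 + 1.4×2.26)×2.26 = 16.44 m²
P = b + 2y√(1+z²) = 4.11 + 2×2.26×√(1+1.4²) = 11.89 m
R = A/P = 16.44/11.89 = 1.383 m
S = (Q·n / (1·A·R^(2/3)))² = (63.9×0.014 / (1×16.44×1.241))² = 0.001922

0.00192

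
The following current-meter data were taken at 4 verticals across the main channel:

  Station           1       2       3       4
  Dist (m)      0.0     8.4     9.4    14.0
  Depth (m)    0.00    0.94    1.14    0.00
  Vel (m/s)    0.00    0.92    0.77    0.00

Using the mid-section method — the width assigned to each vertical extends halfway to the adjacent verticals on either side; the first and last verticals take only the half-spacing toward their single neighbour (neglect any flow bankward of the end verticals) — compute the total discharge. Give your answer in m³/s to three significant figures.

w_2 = (9.4 − 0.0)/2 = 4.7 m; q_2 = 0.92 × 0.94 × 4.7 = 4.065 m³/s
w_3 = (14.0 − 8.4)/2 = 2.8 m; q_3 = 0.77 × 1.14 × 2.8 = 2.458 m³/s
Stations 1, 4 contribute zero (depth or velocity is 0).
Q = Σ qᵢ = 6.522 m³/s

6.52 m³/s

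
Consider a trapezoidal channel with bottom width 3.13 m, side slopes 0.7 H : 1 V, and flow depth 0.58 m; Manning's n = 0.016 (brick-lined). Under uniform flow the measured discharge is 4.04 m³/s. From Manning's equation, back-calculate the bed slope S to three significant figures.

A = (b + z·y)·y = (3.13 + 0.7×0.58)×0.58 = 2.051 m²
P = b + 2y√(1+z²) = 3.13 + 2×0.58×√(1+0.7²) = 4.546 m
R = A/P = 2.051/4.546 = 0.4511 m
S = (Q·n / (1·A·R^(2/3)))² = (4.04×0.016 / (1×2.051×0.5882))² = 0.002871

0.00287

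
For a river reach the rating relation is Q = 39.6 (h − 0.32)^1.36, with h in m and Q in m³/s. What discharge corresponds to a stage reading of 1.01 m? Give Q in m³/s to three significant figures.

23.9 m³/s

Q = 39.6 × (1.01 − 0.32)^1.36 = 39.6 × 0.69^1.36 = 23.91 m³/s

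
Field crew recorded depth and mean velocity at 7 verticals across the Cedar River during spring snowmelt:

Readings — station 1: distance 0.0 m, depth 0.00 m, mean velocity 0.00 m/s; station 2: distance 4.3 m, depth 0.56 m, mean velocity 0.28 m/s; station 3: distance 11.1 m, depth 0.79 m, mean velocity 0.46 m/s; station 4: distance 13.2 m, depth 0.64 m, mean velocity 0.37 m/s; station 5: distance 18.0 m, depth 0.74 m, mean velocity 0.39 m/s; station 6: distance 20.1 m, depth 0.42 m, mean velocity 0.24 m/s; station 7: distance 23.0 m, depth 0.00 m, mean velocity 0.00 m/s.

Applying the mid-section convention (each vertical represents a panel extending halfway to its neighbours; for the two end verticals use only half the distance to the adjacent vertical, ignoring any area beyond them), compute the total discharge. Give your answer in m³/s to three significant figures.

w_2 = (11.1 − 0.0)/2 = 5.55 m; q_2 = 0.28 × 0.56 × 5.55 = 0.8702 m³/s
w_3 = (13.2 − 4.3)/2 = 4.45 m; q_3 = 0.46 × 0.79 × 4.45 = 1.617 m³/s
w_4 = (18.0 − 11.1)/2 = 3.45 m; q_4 = 0.37 × 0.64 × 3.45 = 0.8170 m³/s
w_5 = (20.1 − 13.2)/2 = 3.45 m; q_5 = 0.39 × 0.74 × 3.45 = 0.9957 m³/s
w_6 = (23.0 − 18.0)/2 = 2.5 m; q_6 = 0.24 × 0.42 × 2.5 = 0.2520 m³/s
Stations 1, 7 contribute zero (depth or velocity is 0).
Q = Σ qᵢ = 4.552 m³/s

4.55 m³/s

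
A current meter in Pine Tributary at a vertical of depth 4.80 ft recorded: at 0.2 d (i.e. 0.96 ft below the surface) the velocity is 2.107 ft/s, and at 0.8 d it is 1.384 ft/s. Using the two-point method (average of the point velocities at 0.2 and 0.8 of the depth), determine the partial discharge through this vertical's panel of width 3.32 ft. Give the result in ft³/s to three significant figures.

v̄ = (2.107 + 1.384) / 2 = 1.746 ft/s
q = v̄ × d × w = 1.746 × 4.80 × 3.32 = 27.82 ft³/s

27.8 ft³/s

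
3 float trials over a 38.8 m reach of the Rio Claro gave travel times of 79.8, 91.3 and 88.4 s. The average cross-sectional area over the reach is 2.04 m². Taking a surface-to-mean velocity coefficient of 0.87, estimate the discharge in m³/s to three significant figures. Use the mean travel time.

t̄ = (79.8 + 91.3 + 88.4) / 3 = 86.5 s
v_surface = L / t̄ = 38.8 / 86.5 = 0.4486 m/s
v_mean = 0.87 × 0.4486 = 0.3902 m/s
Q = A × v_mean = 2.04 × 0.3902 = 0.7961 m³/s

0.796 m³/s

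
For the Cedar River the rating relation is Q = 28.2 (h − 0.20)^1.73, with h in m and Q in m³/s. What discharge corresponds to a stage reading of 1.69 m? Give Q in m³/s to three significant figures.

Q = 28.2 × (1.69 − 0.20)^1.73 = 28.2 × 1.49^1.73 = 56.22 m³/s

56.2 m³/s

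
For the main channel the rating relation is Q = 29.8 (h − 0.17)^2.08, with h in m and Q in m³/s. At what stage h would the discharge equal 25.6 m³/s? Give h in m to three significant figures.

1.10 m

h − h₀ = (Q/C)^(1/b) = (25.6/29.8)^(1/2.08) = 0.9296 m
h = 0.17 + 0.9296 = 1.100 m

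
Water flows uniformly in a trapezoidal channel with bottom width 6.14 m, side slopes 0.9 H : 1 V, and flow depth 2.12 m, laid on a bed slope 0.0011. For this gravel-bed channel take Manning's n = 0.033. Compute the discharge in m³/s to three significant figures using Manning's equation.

21.9 m³/s

A = (b + z·y)·y = (6.14 + 0.9×2.12)×2.12 = 17.06 m²
P = b + 2y√(1+z²) = 6.14 + 2×2.12×√(1+0.9²) = 11.84 m
R = A/P = 17.06/11.84 = 1.440 m
Q = (1/n)·A·R^(2/3)·S^(1/2) = (1/0.033) × 17.06 × 1.440^(2/3) × 0.0011^(1/2) = 21.87 m³/s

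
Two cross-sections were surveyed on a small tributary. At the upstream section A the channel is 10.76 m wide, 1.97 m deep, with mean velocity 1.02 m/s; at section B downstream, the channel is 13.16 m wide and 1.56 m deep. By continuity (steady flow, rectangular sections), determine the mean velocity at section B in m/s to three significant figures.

Q = A₁V₁ = (10.76×1.97) × 1.02 = 21.62 m³/s
A₂ = 13.16 × 1.56 = 20.53 m²
V₂ = Q/A₂ = 21.62/20.53 = 1.053 m/s

1.05 m/s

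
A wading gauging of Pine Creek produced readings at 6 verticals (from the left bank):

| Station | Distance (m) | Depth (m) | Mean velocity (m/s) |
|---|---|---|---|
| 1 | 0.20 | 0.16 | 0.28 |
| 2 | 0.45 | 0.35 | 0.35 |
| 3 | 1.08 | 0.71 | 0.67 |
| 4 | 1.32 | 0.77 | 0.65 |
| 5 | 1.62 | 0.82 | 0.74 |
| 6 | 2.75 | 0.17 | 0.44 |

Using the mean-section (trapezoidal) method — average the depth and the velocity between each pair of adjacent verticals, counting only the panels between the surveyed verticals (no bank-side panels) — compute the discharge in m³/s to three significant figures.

Panel 1-2: Δb = 0.25 m, d̄ = (0.16+0.35)/2 = 0.255, v̄ = (0.28+0.35)/2 = 0.315 → q = 0.25×0.255×0.315 = 0.02008 m³/s
Panel 2-3: Δb = 0.63 m, d̄ = (0.35+0.71)/2 = 0.53, v̄ = (0.35+0.67)/2 = 0.51 → q = 0.63×0.53×0.51 = 0.1703 m³/s
Panel 3-4: Δb = 0.24 m, d̄ = (0.71+0.77)/2 = 0.74, v̄ = (0.67+0.65)/2 = 0.66 → q = 0.24×0.74×0.66 = 0.1172 m³/s
Panel 4-5: Δb = 0.3 m, d̄ = (0.77+0.82)/2 = 0.795, v̄ = (0.65+0.74)/2 = 0.695 → q = 0.3×0.795×0.695 = 0.1658 m³/s
Panel 5-6: Δb = 1.13 m, d̄ = (0.82+0.17)/2 = 0.495, v̄ = (0.74+0.44)/2 = 0.59 → q = 1.13×0.495×0.59 = 0.3300 m³/s
Q = Σ q = 0.8034 m³/s

0.803 m³/s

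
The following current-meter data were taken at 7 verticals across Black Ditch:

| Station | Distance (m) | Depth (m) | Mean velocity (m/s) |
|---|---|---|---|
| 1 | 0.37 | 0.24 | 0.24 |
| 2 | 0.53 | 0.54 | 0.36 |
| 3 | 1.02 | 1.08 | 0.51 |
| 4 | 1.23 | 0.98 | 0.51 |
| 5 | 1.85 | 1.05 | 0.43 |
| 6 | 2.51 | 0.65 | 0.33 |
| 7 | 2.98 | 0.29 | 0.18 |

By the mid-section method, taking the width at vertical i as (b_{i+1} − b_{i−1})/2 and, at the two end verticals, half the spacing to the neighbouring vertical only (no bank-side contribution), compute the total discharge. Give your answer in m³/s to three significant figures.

0.890 m³/s

w_1 = (0.53 − 0.37)/2 = 0.08 m; q_1 = 0.24 × 0.24 × 0.08 = 0.004608 m³/s
w_2 = (1.02 − 0.37)/2 = 0.325 m; q_2 = 0.36 × 0.54 × 0.325 = 0.06318 m³/s
w_3 = (1.23 − 0.53)/2 = 0.35 m; q_3 = 0.51 × 1.08 × 0.35 = 0.1928 m³/s
w_4 = (1.85 − 1.02)/2 = 0.415 m; q_4 = 0.51 × 0.98 × 0.415 = 0.2074 m³/s
w_5 = (2.51 − 1.23)/2 = 0.64 m; q_5 = 0.43 × 1.05 × 0.64 = 0.2890 m³/s
w_6 = (2.98 − 1.85)/2 = 0.565 m; q_6 = 0.33 × 0.65 × 0.565 = 0.1212 m³/s
w_7 = (2.98 − 2.51)/2 = 0.235 m; q_7 = 0.18 × 0.29 × 0.235 = 0.01227 m³/s
Q = Σ qᵢ = 0.8904 m³/s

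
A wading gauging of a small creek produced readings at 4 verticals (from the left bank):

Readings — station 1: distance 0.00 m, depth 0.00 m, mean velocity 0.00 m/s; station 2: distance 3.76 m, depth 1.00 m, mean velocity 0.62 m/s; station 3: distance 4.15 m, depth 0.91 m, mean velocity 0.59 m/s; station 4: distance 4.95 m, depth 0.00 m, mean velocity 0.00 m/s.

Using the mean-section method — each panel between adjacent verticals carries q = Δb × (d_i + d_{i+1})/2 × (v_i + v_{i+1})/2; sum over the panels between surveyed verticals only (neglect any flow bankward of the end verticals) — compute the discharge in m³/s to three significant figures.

Panel 1-2: Δb = 3.76 m, d̄ = (0.00+1.00)/2 = 0.5, v̄ = (0.00+0.62)/2 = 0.31 → q = 3.76×0.5×0.31 = 0.5828 m³/s
Panel 2-3: Δb = 0.39 m, d̄ = (1.00+0.91)/2 = 0.955, v̄ = (0.62+0.59)/2 = 0.605 → q = 0.39×0.955×0.605 = 0.2253 m³/s
Panel 3-4: Δb = 0.8 m, d̄ = (0.91+0.00)/2 = 0.455, v̄ = (0.59+0.00)/2 = 0.295 → q = 0.8×0.455×0.295 = 0.1074 m³/s
Q = Σ q = 0.9155 m³/s

0.916 m³/s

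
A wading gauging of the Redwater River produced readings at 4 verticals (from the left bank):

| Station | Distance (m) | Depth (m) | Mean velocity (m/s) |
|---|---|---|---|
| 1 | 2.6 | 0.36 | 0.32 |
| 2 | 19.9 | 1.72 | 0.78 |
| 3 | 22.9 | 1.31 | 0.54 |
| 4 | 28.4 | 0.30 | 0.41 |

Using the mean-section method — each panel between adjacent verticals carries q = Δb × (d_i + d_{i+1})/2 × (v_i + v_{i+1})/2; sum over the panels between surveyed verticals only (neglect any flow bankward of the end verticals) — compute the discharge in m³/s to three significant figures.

15.0 m³/s

Panel 1-2: Δb = 17.3 m, d̄ = (0.36+1.72)/2 = 1.04, v̄ = (0.32+0.78)/2 = 0.55 → q = 17.3×1.04×0.55 = 9.896 m³/s
Panel 2-3: Δb = 3 m, d̄ = (1.72+1.31)/2 = 1.515, v̄ = (0.78+0.54)/2 = 0.66 → q = 3×1.515×0.66 = 3.000 m³/s
Panel 3-4: Δb = 5.5 m, d̄ = (1.31+0.30)/2 = 0.805, v̄ = (0.54+0.41)/2 = 0.475 → q = 5.5×0.805×0.475 = 2.103 m³/s
Q = Σ q = 15.00 m³/s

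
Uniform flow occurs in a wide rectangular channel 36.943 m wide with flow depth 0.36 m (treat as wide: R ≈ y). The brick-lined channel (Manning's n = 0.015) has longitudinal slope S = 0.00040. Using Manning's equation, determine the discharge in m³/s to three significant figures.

8.97 m³/s

A = b·y = 36.943 × 0.36 = 13.30 m²
Wide channel: R ≈ y = 0.36 m
Q = (1/n)·A·R^(2/3)·S^(1/2) = (1/0.015) × 13.30 × 0.3600^(2/3) × 0.00040^(1/2) = 8.974 m³/s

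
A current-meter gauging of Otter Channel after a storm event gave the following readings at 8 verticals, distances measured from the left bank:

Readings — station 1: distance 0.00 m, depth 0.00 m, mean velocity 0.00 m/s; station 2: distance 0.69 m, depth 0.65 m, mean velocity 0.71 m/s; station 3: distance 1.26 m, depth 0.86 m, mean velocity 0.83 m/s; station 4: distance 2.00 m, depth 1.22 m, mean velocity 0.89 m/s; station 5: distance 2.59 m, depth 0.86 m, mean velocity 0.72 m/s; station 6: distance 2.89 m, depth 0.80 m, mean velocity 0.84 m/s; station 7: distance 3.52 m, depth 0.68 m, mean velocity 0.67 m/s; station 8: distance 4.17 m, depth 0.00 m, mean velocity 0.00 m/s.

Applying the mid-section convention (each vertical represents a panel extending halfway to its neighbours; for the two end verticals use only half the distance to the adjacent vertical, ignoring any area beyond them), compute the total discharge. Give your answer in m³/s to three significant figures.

2.36 m³/s

w_2 = (1.26 − 0.00)/2 = 0.63 m; q_2 = 0.71 × 0.65 × 0.63 = 0.2907 m³/s
w_3 = (2.00 − 0.69)/2 = 0.655 m; q_3 = 0.83 × 0.86 × 0.655 = 0.4675 m³/s
w_4 = (2.59 − 1.26)/2 = 0.665 m; q_4 = 0.89 × 1.22 × 0.665 = 0.7221 m³/s
w_5 = (2.89 − 2.00)/2 = 0.445 m; q_5 = 0.72 × 0.86 × 0.445 = 0.2755 m³/s
w_6 = (3.52 − 2.59)/2 = 0.465 m; q_6 = 0.84 × 0.80 × 0.465 = 0.3125 m³/s
w_7 = (4.17 − 2.89)/2 = 0.64 m; q_7 = 0.67 × 0.68 × 0.64 = 0.2916 m³/s
Stations 1, 8 contribute zero (depth or velocity is 0).
Q = Σ qᵢ = 2.360 m³/s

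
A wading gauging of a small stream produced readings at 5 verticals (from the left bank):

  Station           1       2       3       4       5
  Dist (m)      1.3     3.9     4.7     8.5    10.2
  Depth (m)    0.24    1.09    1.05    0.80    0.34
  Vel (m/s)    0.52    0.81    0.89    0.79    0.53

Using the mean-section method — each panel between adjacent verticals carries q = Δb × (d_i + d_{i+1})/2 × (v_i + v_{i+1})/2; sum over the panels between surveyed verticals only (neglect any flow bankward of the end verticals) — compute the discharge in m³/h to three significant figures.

19700 m³/h

Panel 1-2: Δb = 2.6 m, d̄ = (0.24+1.09)/2 = 0.665, v̄ = (0.52+0.81)/2 = 0.665 → q = 2.6×0.665×0.665 = 1.150 m³/s
Panel 2-3: Δb = 0.8 m, d̄ = (1.09+1.05)/2 = 1.07, v̄ = (0.81+0.89)/2 = 0.85 → q = 0.8×1.07×0.85 = 0.7276 m³/s
Panel 3-4: Δb = 3.8 m, d̄ = (1.05+0.80)/2 = 0.925, v̄ = (0.89+0.79)/2 = 0.84 → q = 3.8×0.925×0.84 = 2.953 m³/s
Panel 4-5: Δb = 1.7 m, d̄ = (0.80+0.34)/2 = 0.57, v̄ = (0.79+0.53)/2 = 0.66 → q = 1.7×0.57×0.66 = 0.6395 m³/s
Q = Σ q = 5.470 m³/s
= 5.470 × 3600 = 19690 m³/h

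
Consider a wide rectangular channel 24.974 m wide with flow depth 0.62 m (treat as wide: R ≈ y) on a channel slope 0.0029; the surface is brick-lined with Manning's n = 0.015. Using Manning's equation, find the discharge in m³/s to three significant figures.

40.4 m³/s

A = b·y = 24.974 × 0.62 = 15.48 m²
Wide channel: R ≈ y = 0.62 m
Q = (1/n)·A·R^(2/3)·S^(1/2) = (1/0.015) × 15.48 × 0.6200^(2/3) × 0.0029^(1/2) = 40.42 m³/s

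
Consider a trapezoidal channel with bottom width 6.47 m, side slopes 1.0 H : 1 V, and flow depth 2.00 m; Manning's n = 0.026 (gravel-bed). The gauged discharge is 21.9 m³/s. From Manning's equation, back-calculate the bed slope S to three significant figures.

0.000724

A = (b + z·y)·y = (6.47 + 1.0×2.00)×2.00 = 16.94 m²
P = b + 2y√(1+z²) = 6.47 + 2×2.00×√(1+1.0²) = 12.13 m
R = A/P = 16.94/12.13 = 1.397 m
S = (Q·n / (1·A·R^(2/3)))² = (21.9×0.026 / (1×16.94×1.250))² = 0.0007235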